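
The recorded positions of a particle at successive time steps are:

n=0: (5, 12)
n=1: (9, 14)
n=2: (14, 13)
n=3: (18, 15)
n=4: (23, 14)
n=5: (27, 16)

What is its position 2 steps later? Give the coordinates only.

(36, 17)

The moves between consecutive positions are (+4, +2), (+5, -1), (+4, +2), (+5, -1), (+4, +2); they repeat the 2-cycle [(+4, +2), (+5, -1)].
step 6: apply (+5, -1) → (32, 15)
step 7: apply (+4, +2) → (36, 17)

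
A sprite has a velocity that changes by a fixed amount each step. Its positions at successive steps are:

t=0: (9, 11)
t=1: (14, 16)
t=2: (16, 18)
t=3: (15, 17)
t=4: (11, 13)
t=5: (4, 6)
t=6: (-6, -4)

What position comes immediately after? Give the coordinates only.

(-19, -17)

First differences are (+5, +5), (+2, +2), (-1, -1), (-4, -4), (-7, -7), (-10, -10); their common second difference is (-3, -3) (constant acceleration).
step 7: (-6, -4) + (-13, -13) → (-19, -17)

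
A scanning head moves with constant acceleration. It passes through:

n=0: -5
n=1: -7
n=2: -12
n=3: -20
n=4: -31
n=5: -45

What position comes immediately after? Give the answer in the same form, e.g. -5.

First differences are -2, -5, -8, -11, -14; their common second difference is -3 (constant acceleration).
step 6: -45 − 17 → -62

-62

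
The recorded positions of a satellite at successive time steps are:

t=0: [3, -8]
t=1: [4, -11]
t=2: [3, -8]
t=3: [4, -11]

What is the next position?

[3, -8]

The jumps are [+1, -3], [-1, +3], [+1, -3] — a geometric progression with ratio -1.
step 4: [4, -11] + [-1, +3] → [3, -8]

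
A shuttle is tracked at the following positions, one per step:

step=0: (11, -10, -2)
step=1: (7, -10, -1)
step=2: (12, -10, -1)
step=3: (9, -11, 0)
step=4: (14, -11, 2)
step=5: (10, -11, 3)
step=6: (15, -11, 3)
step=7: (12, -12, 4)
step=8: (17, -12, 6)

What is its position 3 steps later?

Step-to-step displacements: (-4, +0, +1), (+5, +0, +0), (-3, -1, +1), (+5, +0, +2), (-4, +0, +1), (+5, +0, +0), (-3, -1, +1), (+5, +0, +2) — a repeating cycle of length 4.
step 9: apply (-4, +0, +1) → (13, -12, 7)
step 10: apply (+5, +0, +0) → (18, -12, 7)
step 11: apply (-3, -1, +1) → (15, -13, 8)

(15, -13, 8)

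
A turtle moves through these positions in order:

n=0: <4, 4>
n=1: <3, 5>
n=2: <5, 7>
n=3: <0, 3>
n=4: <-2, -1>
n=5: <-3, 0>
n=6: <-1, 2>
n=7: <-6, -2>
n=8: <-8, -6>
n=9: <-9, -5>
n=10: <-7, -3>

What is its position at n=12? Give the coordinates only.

Step-to-step displacements: <-1, +1>, <+2, +2>, <-5, -4>, <-2, -4>, <-1, +1>, <+2, +2>, <-5, -4>, <-2, -4>, <-1, +1>, <+2, +2> — a repeating cycle of length 4.
step 11: apply <-5, -4> → <-12, -7>
step 12: apply <-2, -4> → <-14, -11>

<-14, -11>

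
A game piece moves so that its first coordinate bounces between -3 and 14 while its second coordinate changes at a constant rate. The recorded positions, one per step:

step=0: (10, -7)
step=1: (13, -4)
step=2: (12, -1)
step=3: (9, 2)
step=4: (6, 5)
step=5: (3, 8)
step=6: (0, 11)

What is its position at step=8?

(0, 17)

The first coordinate reflects between -3 and 14, moving 3 per step.
  step 7: 0 → -3
  step 8: -3 → 0
The second coordinate changes by +3 each step: at step 8 it is 17.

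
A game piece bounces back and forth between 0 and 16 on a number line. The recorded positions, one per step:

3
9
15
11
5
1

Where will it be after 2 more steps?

The value travels 6 per step and bounces off the walls at 0 and 16.
  step 6: 1 → 7
  step 7: 7 → 13

13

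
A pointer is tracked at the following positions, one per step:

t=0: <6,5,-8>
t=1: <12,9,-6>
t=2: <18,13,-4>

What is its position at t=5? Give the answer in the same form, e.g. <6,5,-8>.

<36,25,2>

The position changes by <+6,+4,+2> every step.
step 3: <18,13,-4> + <+6,+4,+2> → <24,17,-2>
step 4: <24,17,-2> + <+6,+4,+2> → <30,21,0>
step 5: <30,21,0> + <+6,+4,+2> → <36,25,2>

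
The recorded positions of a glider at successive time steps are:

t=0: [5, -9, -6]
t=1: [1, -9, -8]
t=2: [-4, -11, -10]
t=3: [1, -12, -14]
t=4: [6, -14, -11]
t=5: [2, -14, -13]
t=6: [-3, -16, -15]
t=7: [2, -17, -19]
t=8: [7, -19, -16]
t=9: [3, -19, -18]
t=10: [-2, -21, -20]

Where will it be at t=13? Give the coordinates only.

Differencing gives [-4, +0, -2], [-5, -2, -2], [+5, -1, -4], [+5, -2, +3], [-4, +0, -2], [-5, -2, -2], [+5, -1, -4], [+5, -2, +3], [-4, +0, -2], [-5, -2, -2]. This is the pattern [-4, +0, -2], [-5, -2, -2], [+5, -1, -4], [+5, -2, +3] repeated.
step 11: apply [+5, -1, -4] → [3, -22, -24]
step 12: apply [+5, -2, +3] → [8, -24, -21]
step 13: apply [-4, +0, -2] → [4, -24, -23]

[4, -24, -23]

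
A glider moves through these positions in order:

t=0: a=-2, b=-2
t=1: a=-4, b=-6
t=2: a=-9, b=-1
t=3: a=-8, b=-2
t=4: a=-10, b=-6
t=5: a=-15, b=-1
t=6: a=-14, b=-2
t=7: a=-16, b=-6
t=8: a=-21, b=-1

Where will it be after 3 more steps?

a=-27, b=-1

The moves between consecutive positions are (-2, -4), (-5, +5), (+1, -1), (-2, -4), (-5, +5), (+1, -1), (-2, -4), (-5, +5); they repeat the 3-cycle [(-2, -4), (-5, +5), (+1, -1)].
step 9: apply (+1, -1) → a=-20, b=-2
step 10: apply (-2, -4) → a=-22, b=-6
step 11: apply (-5, +5) → a=-27, b=-1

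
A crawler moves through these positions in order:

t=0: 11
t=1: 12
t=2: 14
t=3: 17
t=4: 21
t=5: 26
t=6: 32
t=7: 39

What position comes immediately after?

Successive displacements: +1, +2, +3, +4, +5, +6, +7 — each changes by +1.
step 8: 39 + 8 → 47

47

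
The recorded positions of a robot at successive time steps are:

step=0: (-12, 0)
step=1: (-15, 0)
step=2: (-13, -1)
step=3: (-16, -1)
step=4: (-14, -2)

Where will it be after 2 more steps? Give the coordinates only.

Step-to-step displacements: (-3, +0), (+2, -1), (-3, +0), (+2, -1) — a repeating cycle of length 2.
step 5: apply (-3, +0) → (-17, -2)
step 6: apply (+2, -1) → (-15, -3)

(-15, -3)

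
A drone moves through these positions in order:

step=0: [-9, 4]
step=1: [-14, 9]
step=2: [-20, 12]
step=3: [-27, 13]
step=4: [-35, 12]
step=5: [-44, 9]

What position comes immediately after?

[-54, 4]

Taking differences between consecutive positions: [-5, +5], [-6, +3], [-7, +1], [-8, -1], [-9, -3]. These grow by [-1, -2] each step.
step 6: [-44, 9] + [-10, -5] → [-54, 4]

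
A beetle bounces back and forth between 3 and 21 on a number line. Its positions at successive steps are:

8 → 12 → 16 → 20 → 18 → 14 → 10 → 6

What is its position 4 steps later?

16

The value reflects between 3 and 21, moving 4 per step.
  step 8: 6 → 4
  step 9: 4 → 8
  step 10: 8 → 12
  step 11: 12 → 16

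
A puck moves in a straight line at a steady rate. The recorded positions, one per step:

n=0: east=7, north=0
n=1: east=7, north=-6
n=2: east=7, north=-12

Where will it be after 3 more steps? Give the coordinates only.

east=7, north=-30

Each step adds (+0, -6) to the position.
step 3: east=7, north=-12 + (+0, -6) → east=7, north=-18
step 4: east=7, north=-18 + (+0, -6) → east=7, north=-24
step 5: east=7, north=-24 + (+0, -6) → east=7, north=-30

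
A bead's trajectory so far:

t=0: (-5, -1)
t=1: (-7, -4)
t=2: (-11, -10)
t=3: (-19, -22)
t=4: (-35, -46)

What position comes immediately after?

(-67, -94)

Consecutive displacements (-2, -3), (-4, -6), (-8, -12), (-16, -24) scale by a factor of 2 each step.
step 5: (-35, -46) + (-32, -48) → (-67, -94)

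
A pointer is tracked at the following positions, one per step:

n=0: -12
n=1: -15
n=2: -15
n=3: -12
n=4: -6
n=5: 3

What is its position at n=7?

Taking differences between consecutive positions: -3, +0, +3, +6, +9. These grow by +3 each step.
step 6: 3 + 12 → 15
step 7: 15 + 15 → 30

30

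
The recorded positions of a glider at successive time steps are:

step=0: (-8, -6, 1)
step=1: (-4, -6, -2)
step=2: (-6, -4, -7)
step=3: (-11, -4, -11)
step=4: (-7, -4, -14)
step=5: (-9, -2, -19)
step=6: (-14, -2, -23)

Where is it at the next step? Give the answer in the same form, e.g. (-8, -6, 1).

(-10, -2, -26)

Differencing gives (+4, +0, -3), (-2, +2, -5), (-5, +0, -4), (+4, +0, -3), (-2, +2, -5), (-5, +0, -4). This is the pattern (+4, +0, -3), (-2, +2, -5), (-5, +0, -4) repeated.
step 7: apply (+4, +0, -3) → (-10, -2, -26)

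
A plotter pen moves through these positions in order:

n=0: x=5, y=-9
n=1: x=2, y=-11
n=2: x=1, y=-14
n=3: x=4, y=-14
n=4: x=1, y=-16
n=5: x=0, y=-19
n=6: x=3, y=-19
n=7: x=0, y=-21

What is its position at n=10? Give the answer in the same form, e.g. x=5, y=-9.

Differencing gives (-3,-2), (-1,-3), (+3,+0), (-3,-2), (-1,-3), (+3,+0), (-3,-2). This is the pattern (-3,-2), (-1,-3), (+3,+0) repeated.
step 8: apply (-1,-3) → x=-1, y=-24
step 9: apply (+3,+0) → x=2, y=-24
step 10: apply (-3,-2) → x=-1, y=-26

x=-1, y=-26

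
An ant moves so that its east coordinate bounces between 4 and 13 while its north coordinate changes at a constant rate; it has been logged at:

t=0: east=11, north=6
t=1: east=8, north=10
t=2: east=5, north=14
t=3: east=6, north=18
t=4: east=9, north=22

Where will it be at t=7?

east=8, north=34

The east coordinate travels 3 per step and bounces off the walls at 4 and 13.
  step 5: 9 → 12
  step 6: 12 → 11
  step 7: 11 → 8
The north coordinate changes by +4 each step: at step 7 it is 34.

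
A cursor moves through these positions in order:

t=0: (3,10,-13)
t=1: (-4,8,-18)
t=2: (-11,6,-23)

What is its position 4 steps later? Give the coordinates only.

Each step adds (-7,-2,-5) to the position.
step 3: (-11,6,-23) + (-7,-2,-5) → (-18,4,-28)
step 4: (-18,4,-28) + (-7,-2,-5) → (-25,2,-33)
step 5: (-25,2,-33) + (-7,-2,-5) → (-32,0,-38)
step 6: (-32,0,-38) + (-7,-2,-5) → (-39,-2,-43)

(-39,-2,-43)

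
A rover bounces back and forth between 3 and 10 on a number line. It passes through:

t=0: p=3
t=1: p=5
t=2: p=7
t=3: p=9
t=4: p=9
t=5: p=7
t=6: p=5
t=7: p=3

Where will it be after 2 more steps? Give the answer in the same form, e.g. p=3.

p=7

The value travels 2 per step and bounces off the walls at 3 and 10.
  step 8: 3 → 5
  step 9: 5 → 7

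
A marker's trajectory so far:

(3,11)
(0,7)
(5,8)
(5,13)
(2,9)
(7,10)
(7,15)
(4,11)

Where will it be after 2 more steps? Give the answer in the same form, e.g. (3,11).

(9,17)

Step-to-step displacements: (-3,-4), (+5,+1), (+0,+5), (-3,-4), (+5,+1), (+0,+5), (-3,-4) — a repeating cycle of length 3.
step 8: apply (+5,+1) → (9,12)
step 9: apply (+0,+5) → (9,17)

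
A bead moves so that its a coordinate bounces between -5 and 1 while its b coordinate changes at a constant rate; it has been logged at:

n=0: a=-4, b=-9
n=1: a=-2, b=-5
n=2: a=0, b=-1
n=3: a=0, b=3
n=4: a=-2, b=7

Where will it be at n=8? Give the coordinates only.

a=0, b=23

The a coordinate reflects between -5 and 1, moving 2 per step.
  step 5: -2 → -4
  step 6: -4 → -4
  step 7: -4 → -2
  step 8: -2 → 0
The b coordinate changes by +4 each step: at step 8 it is 23.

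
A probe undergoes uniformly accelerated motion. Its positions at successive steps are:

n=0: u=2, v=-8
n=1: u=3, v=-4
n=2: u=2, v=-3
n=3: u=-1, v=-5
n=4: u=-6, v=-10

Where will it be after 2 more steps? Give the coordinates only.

Successive displacements: (+1,+4), (-1,+1), (-3,-2), (-5,-5) — each changes by (-2,-3).
step 5: u=-6, v=-10 + (-7,-8) → u=-13, v=-18
step 6: u=-13, v=-18 + (-9,-11) → u=-22, v=-29

u=-22, v=-29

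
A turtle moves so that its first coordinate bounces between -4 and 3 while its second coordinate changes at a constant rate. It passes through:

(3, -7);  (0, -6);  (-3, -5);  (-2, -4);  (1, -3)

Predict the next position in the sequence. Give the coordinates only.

The first coordinate travels 3 per step and bounces off the walls at -4 and 3.
  step 5: 1 → 2
The second coordinate changes by +1 each step: at step 5 it is -2.

(2, -2)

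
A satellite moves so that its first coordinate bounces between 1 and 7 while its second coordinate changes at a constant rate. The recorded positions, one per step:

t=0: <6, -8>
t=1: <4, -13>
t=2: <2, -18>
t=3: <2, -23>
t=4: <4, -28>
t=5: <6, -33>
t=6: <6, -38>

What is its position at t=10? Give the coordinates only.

<4, -58>

The first coordinate travels 2 per step and bounces off the walls at 1 and 7.
  step 7: 6 → 4
  step 8: 4 → 2
  step 9: 2 → 2
  step 10: 2 → 4
The second coordinate changes by -5 each step: at step 10 it is -58.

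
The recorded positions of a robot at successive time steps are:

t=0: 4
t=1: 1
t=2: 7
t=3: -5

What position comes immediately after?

19

Consecutive displacements -3, +6, -12 scale by a factor of -2 each step.
step 4: -5 + 24 → 19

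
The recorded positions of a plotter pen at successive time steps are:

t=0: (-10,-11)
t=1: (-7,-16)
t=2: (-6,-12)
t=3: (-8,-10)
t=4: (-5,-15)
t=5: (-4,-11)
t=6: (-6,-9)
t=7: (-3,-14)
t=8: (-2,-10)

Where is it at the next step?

(-4,-8)

Differencing gives (+3,-5), (+1,+4), (-2,+2), (+3,-5), (+1,+4), (-2,+2), (+3,-5), (+1,+4). This is the pattern (+3,-5), (+1,+4), (-2,+2) repeated.
step 9: apply (-2,+2) → (-4,-8)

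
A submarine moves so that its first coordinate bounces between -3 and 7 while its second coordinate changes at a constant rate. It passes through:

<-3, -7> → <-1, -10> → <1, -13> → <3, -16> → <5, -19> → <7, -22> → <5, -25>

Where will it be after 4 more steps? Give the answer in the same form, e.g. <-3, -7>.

The first coordinate reflects between -3 and 7, moving 2 per step.
  step 7: 5 → 3
  step 8: 3 → 1
  step 9: 1 → -1
  step 10: -1 → -3
The second coordinate changes by -3 each step: at step 10 it is -37.

<-3, -37>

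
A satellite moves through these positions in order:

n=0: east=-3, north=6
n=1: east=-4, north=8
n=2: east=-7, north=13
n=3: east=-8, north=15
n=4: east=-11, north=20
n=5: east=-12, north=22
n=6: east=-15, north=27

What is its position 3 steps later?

Differencing gives (-1, +2), (-3, +5), (-1, +2), (-3, +5), (-1, +2), (-3, +5). This is the pattern (-1, +2), (-3, +5) repeated.
step 7: apply (-1, +2) → east=-16, north=29
step 8: apply (-3, +5) → east=-19, north=34
step 9: apply (-1, +2) → east=-20, north=36

east=-20, north=36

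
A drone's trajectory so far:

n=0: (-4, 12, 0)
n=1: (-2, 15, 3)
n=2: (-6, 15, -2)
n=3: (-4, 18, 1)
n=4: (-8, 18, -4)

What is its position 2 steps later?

(-10, 21, -6)

The moves between consecutive positions are (+2, +3, +3), (-4, +0, -5), (+2, +3, +3), (-4, +0, -5); they repeat the 2-cycle [(+2, +3, +3), (-4, +0, -5)].
step 5: apply (+2, +3, +3) → (-6, 21, -1)
step 6: apply (-4, +0, -5) → (-10, 21, -6)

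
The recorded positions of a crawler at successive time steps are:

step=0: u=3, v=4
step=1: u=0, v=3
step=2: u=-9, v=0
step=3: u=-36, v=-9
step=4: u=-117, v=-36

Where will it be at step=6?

u=-1089, v=-360

The jumps are (-3, -1), (-9, -3), (-27, -9), (-81, -27) — a geometric progression with ratio 3.
step 5: u=-117, v=-36 + (-243, -81) → u=-360, v=-117
step 6: u=-360, v=-117 + (-729, -243) → u=-1089, v=-360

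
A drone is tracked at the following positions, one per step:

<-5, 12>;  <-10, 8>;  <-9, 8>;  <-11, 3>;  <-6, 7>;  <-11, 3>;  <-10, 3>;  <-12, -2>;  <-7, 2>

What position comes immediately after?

Differencing gives <-5, -4>, <+1, +0>, <-2, -5>, <+5, +4>, <-5, -4>, <+1, +0>, <-2, -5>, <+5, +4>. This is the pattern <-5, -4>, <+1, +0>, <-2, -5>, <+5, +4> repeated.
step 9: apply <-5, -4> → <-12, -2>

<-12, -2>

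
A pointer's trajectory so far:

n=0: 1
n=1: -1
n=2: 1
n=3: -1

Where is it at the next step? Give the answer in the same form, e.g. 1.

Step-to-step displacements: -2, +2, -2; each is -1× the previous.
step 4: -1 + 2 → 1

1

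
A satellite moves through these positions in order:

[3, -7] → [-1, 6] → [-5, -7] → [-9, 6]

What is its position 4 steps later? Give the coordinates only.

First: linear, -4 per step → -25 at step 7.
Second: cycles through -7, 6 every 2 steps. Step 7 lands at position 1 of the cycle → 6.

[-25, 6]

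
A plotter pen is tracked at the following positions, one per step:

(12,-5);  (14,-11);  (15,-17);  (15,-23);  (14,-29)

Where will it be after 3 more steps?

Taking differences between consecutive positions: (+2,-6), (+1,-6), (+0,-6), (-1,-6). These grow by (-1,+0) each step.
step 5: (14,-29) + (-2,-6) → (12,-35)
step 6: (12,-35) + (-3,-6) → (9,-41)
step 7: (9,-41) + (-4,-6) → (5,-47)

(5,-47)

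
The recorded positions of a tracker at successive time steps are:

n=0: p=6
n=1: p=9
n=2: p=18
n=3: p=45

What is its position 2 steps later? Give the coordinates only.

The jumps are +3, +9, +27 — a geometric progression with ratio 3.
step 4: 45 + 81 → p=126
step 5: 126 + 243 → p=369

p=369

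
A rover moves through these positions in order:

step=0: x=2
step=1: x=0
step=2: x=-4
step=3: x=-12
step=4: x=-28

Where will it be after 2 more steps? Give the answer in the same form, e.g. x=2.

x=-124

Step-to-step displacements: -2, -4, -8, -16; each is 2× the previous.
step 5: -28 − 32 → x=-60
step 6: -60 − 64 → x=-124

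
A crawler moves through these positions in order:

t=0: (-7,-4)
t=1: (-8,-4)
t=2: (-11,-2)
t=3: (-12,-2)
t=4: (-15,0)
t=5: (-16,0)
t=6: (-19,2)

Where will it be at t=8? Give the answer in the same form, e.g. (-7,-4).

The moves between consecutive positions are (-1,+0), (-3,+2), (-1,+0), (-3,+2), (-1,+0), (-3,+2); they repeat the 2-cycle [(-1,+0), (-3,+2)].
step 7: apply (-1,+0) → (-20,2)
step 8: apply (-3,+2) → (-23,4)

(-23,4)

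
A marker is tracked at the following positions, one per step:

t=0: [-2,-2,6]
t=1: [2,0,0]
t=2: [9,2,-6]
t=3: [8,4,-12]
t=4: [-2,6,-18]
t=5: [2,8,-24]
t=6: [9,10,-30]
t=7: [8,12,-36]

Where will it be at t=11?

First: cycles through -2, 2, 9, 8 every 4 steps. Step 11 lands at position 3 of the cycle → 8.
Second: linear, +2 per step → 20 at step 11.
Third: linear, -6 per step → -60 at step 11.

[8,20,-60]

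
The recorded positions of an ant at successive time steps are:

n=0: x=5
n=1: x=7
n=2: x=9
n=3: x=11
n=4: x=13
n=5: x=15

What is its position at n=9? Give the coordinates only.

x=23

Constant displacement of +2 per step.
step 6: 15 + 2 → x=17
step 7: 17 + 2 → x=19
step 8: 19 + 2 → x=21
step 9: 21 + 2 → x=23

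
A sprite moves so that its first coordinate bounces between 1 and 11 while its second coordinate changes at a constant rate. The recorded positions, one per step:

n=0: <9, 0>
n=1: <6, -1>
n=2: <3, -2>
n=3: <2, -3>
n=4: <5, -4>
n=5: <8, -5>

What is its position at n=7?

The first coordinate travels 3 per step and bounces off the walls at 1 and 11.
  step 6: 8 → 11
  step 7: 11 → 8
The second coordinate changes by -1 each step: at step 7 it is -7.

<8, -7>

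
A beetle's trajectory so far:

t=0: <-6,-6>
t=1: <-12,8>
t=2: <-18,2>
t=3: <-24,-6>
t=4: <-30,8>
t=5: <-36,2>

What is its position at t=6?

First: linear, -6 per step → -42 at step 6.
Second: cycles through -6, 8, 2 every 3 steps. Step 6 lands at position 0 of the cycle → -6.

<-42,-6>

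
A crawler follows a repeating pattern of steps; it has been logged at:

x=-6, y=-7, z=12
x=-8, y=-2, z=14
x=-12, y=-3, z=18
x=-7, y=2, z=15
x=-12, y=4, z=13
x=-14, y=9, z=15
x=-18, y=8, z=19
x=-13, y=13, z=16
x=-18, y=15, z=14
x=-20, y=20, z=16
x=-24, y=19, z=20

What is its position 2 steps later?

x=-24, y=26, z=15

Differencing gives (-2,+5,+2), (-4,-1,+4), (+5,+5,-3), (-5,+2,-2), (-2,+5,+2), (-4,-1,+4), (+5,+5,-3), (-5,+2,-2), (-2,+5,+2), (-4,-1,+4). This is the pattern (-2,+5,+2), (-4,-1,+4), (+5,+5,-3), (-5,+2,-2) repeated.
step 11: apply (+5,+5,-3) → x=-19, y=24, z=17
step 12: apply (-5,+2,-2) → x=-24, y=26, z=15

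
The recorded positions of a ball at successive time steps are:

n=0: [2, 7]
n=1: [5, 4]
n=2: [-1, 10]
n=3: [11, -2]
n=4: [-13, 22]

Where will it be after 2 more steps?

The jumps are [+3, -3], [-6, +6], [+12, -12], [-24, +24] — a geometric progression with ratio -2.
step 5: [-13, 22] + [+48, -48] → [35, -26]
step 6: [35, -26] + [-96, +96] → [-61, 70]

[-61, 70]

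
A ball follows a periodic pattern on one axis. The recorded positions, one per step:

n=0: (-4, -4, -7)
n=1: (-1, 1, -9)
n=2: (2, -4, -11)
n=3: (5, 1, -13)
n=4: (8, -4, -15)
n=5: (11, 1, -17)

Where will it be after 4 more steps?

The first coordinate changes by +3 each step, so at step 9 it is -4 + 9·(3) = 23.
The second coordinate repeats the cycle [-4, 1] with period 2; step 9 mod 2 = 1, giving 1.
The third coordinate changes by -2 each step, so at step 9 it is -7 + 9·(-2) = -25.

(23, 1, -25)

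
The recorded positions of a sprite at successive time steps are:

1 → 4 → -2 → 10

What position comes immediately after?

-14

The jumps are +3, -6, +12 — a geometric progression with ratio -2.
step 4: 10 − 24 → -14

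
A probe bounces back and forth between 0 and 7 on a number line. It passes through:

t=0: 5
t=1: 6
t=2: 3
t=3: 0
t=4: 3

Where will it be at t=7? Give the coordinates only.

The value reflects between 0 and 7, moving 3 per step.
  step 5: 3 → 6
  step 6: 6 → 5
  step 7: 5 → 2

2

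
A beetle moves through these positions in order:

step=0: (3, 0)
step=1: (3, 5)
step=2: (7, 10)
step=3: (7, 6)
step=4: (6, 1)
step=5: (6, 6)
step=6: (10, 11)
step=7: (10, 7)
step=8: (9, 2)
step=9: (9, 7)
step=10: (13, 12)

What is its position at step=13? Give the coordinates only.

Step-to-step displacements: (+0, +5), (+4, +5), (+0, -4), (-1, -5), (+0, +5), (+4, +5), (+0, -4), (-1, -5), (+0, +5), (+4, +5) — a repeating cycle of length 4.
step 11: apply (+0, -4) → (13, 8)
step 12: apply (-1, -5) → (12, 3)
step 13: apply (+0, +5) → (12, 8)

(12, 8)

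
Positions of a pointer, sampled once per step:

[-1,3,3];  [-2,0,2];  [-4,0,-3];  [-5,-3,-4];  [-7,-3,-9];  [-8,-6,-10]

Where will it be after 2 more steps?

The moves between consecutive positions are [-1,-3,-1], [-2,+0,-5], [-1,-3,-1], [-2,+0,-5], [-1,-3,-1]; they repeat the 2-cycle [[-1,-3,-1], [-2,+0,-5]].
step 6: apply [-2,+0,-5] → [-10,-6,-15]
step 7: apply [-1,-3,-1] → [-11,-9,-16]

[-11,-9,-16]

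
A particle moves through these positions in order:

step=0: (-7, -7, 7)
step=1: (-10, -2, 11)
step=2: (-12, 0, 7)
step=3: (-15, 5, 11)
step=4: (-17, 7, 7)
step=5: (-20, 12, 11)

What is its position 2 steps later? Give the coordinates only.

(-25, 19, 11)

The moves between consecutive positions are (-3, +5, +4), (-2, +2, -4), (-3, +5, +4), (-2, +2, -4), (-3, +5, +4); they repeat the 2-cycle [(-3, +5, +4), (-2, +2, -4)].
step 6: apply (-2, +2, -4) → (-22, 14, 7)
step 7: apply (-3, +5, +4) → (-25, 19, 11)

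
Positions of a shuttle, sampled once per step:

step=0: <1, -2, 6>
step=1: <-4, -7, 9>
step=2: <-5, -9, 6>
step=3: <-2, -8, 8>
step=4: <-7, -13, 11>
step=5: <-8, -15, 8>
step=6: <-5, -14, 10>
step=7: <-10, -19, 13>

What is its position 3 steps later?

<-13, -25, 15>

The moves between consecutive positions are <-5, -5, +3>, <-1, -2, -3>, <+3, +1, +2>, <-5, -5, +3>, <-1, -2, -3>, <+3, +1, +2>, <-5, -5, +3>; they repeat the 3-cycle [<-5, -5, +3>, <-1, -2, -3>, <+3, +1, +2>].
step 8: apply <-1, -2, -3> → <-11, -21, 10>
step 9: apply <+3, +1, +2> → <-8, -20, 12>
step 10: apply <-5, -5, +3> → <-13, -25, 15>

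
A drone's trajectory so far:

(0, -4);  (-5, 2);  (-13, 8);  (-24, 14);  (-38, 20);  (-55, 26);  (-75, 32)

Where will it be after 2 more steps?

(-124, 44)

Successive displacements: (-5, +6), (-8, +6), (-11, +6), (-14, +6), (-17, +6), (-20, +6) — each changes by (-3, +0).
step 7: (-75, 32) + (-23, +6) → (-98, 38)
step 8: (-98, 38) + (-26, +6) → (-124, 44)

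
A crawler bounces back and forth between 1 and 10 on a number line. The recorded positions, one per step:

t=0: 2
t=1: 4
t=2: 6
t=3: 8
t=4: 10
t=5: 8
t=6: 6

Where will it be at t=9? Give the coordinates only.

2

The value reflects between 1 and 10, moving 2 per step.
  step 7: 6 → 4
  step 8: 4 → 2
  step 9: 2 → 2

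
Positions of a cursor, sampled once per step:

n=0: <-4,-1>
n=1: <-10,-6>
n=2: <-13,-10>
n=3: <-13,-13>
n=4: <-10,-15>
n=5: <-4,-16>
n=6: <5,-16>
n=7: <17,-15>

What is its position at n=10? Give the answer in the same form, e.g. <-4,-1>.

Taking differences between consecutive positions: <-6,-5>, <-3,-4>, <+0,-3>, <+3,-2>, <+6,-1>, <+9,+0>, <+12,+1>. These grow by <+3,+1> each step.
step 8: <17,-15> + <+15,+2> → <32,-13>
step 9: <32,-13> + <+18,+3> → <50,-10>
step 10: <50,-10> + <+21,+4> → <71,-6>

<71,-6>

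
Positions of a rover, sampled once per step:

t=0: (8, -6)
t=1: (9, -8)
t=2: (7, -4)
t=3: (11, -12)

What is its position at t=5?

Consecutive displacements (+1, -2), (-2, +4), (+4, -8) scale by a factor of -2 each step.
step 4: (11, -12) + (-8, +16) → (3, 4)
step 5: (3, 4) + (+16, -32) → (19, -28)

(19, -28)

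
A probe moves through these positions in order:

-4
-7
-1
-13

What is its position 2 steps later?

-37

Step-to-step displacements: -3, +6, -12; each is -2× the previous.
step 4: -13 + 24 → 11
step 5: 11 − 48 → -37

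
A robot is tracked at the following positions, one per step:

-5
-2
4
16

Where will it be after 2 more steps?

88

Consecutive displacements +3, +6, +12 scale by a factor of 2 each step.
step 4: 16 + 24 → 40
step 5: 40 + 48 → 88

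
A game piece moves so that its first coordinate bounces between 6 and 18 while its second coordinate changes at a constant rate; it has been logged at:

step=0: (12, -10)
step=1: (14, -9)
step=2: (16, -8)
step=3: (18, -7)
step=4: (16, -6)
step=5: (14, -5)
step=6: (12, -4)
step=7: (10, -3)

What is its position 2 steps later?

The first coordinate reflects between 6 and 18, moving 2 per step.
  step 8: 10 → 8
  step 9: 8 → 6
The second coordinate changes by +1 each step: at step 9 it is -1.

(6, -1)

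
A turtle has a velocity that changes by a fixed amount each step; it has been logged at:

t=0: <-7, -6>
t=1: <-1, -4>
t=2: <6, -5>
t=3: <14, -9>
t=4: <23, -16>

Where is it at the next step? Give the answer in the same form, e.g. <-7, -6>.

First differences are <+6, +2>, <+7, -1>, <+8, -4>, <+9, -7>; their common second difference is <+1, -3> (constant acceleration).
step 5: <23, -16> + <+10, -10> → <33, -26>

<33, -26>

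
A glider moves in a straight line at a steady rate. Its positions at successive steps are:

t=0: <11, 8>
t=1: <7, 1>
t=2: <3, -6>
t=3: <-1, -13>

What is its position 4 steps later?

<-17, -41>

The position changes by <-4, -7> every step.
step 4: <-1, -13> + <-4, -7> → <-5, -20>
step 5: <-5, -20> + <-4, -7> → <-9, -27>
step 6: <-9, -27> + <-4, -7> → <-13, -34>
step 7: <-13, -34> + <-4, -7> → <-17, -41>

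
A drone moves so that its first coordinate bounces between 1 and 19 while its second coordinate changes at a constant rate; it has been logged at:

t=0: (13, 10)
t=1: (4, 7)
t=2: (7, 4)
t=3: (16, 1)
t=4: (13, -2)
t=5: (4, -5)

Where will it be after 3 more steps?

The first coordinate reflects between 1 and 19, moving 9 per step.
  step 6: 4 → 7
  step 7: 7 → 16
  step 8: 16 → 13
The second coordinate changes by -3 each step: at step 8 it is -14.

(13, -14)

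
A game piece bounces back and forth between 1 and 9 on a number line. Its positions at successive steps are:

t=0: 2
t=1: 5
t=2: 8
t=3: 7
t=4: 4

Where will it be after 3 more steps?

The value travels 3 per step and bounces off the walls at 1 and 9.
  step 5: 4 → 1
  step 6: 1 → 4
  step 7: 4 → 7

7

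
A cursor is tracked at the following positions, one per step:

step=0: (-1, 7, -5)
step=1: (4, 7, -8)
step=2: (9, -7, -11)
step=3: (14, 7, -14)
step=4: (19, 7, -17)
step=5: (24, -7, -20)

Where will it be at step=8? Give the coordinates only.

The first coordinate changes by +5 each step, so at step 8 it is -1 + 8·(5) = 39.
The second coordinate repeats the cycle [7, 7, -7] with period 3; step 8 mod 3 = 2, giving -7.
The third coordinate changes by -3 each step, so at step 8 it is -5 + 8·(-3) = -29.

(39, -7, -29)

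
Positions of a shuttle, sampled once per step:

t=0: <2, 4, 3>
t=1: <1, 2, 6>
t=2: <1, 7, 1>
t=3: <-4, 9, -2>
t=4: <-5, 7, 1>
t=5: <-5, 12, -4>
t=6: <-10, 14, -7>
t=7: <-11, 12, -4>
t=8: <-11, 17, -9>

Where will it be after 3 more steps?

<-17, 22, -14>

The moves between consecutive positions are <-1, -2, +3>, <+0, +5, -5>, <-5, +2, -3>, <-1, -2, +3>, <+0, +5, -5>, <-5, +2, -3>, <-1, -2, +3>, <+0, +5, -5>; they repeat the 3-cycle [<-1, -2, +3>, <+0, +5, -5>, <-5, +2, -3>].
step 9: apply <-5, +2, -3> → <-16, 19, -12>
step 10: apply <-1, -2, +3> → <-17, 17, -9>
step 11: apply <+0, +5, -5> → <-17, 22, -14>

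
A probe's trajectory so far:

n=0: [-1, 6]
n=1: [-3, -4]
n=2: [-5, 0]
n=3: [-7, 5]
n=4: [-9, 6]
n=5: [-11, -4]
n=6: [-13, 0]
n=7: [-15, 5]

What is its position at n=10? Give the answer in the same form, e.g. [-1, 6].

[-21, 0]

First: linear, -2 per step → -21 at step 10.
Second: cycles through 6, -4, 0, 5 every 4 steps. Step 10 lands at position 2 of the cycle → 0.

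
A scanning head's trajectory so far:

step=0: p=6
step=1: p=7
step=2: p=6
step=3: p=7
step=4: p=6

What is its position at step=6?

p=6

Consecutive displacements +1, -1, +1, -1 scale by a factor of -1 each step.
step 5: 6 + 1 → p=7
step 6: 7 − 1 → p=6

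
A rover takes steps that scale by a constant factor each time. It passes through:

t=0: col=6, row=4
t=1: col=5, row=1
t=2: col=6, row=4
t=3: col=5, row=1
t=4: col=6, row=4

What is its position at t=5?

Consecutive displacements (-1, -3), (+1, +3), (-1, -3), (+1, +3) scale by a factor of -1 each step.
step 5: col=6, row=4 + (-1, -3) → col=5, row=1

col=5, row=1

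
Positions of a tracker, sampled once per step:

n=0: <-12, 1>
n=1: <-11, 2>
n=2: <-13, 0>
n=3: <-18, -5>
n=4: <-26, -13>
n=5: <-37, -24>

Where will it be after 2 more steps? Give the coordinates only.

First differences are <+1, +1>, <-2, -2>, <-5, -5>, <-8, -8>, <-11, -11>; their common second difference is <-3, -3> (constant acceleration).
step 6: <-37, -24> + <-14, -14> → <-51, -38>
step 7: <-51, -38> + <-17, -17> → <-68, -55>

<-68, -55>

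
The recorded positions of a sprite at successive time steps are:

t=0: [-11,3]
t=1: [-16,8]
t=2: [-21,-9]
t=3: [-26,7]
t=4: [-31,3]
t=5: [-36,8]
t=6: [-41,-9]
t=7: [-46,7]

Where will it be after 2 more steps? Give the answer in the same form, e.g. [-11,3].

[-56,8]

First: linear, -5 per step → -56 at step 9.
Second: cycles through 3, 8, -9, 7 every 4 steps. Step 9 lands at position 1 of the cycle → 8.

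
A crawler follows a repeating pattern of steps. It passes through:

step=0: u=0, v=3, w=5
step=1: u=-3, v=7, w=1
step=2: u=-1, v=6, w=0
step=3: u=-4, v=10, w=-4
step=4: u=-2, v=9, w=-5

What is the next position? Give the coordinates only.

u=-5, v=13, w=-9

The moves between consecutive positions are (-3, +4, -4), (+2, -1, -1), (-3, +4, -4), (+2, -1, -1); they repeat the 2-cycle [(-3, +4, -4), (+2, -1, -1)].
step 5: apply (-3, +4, -4) → u=-5, v=13, w=-9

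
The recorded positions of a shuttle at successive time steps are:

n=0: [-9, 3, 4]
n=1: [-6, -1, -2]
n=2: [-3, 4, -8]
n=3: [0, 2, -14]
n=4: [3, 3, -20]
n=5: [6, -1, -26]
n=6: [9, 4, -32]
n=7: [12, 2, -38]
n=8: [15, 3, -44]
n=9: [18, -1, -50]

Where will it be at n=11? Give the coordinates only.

The first coordinate changes by +3 each step, so at step 11 it is -9 + 11·(3) = 24.
The second coordinate repeats the cycle [3, -1, 4, 2] with period 4; step 11 mod 4 = 3, giving 2.
The third coordinate changes by -6 each step, so at step 11 it is 4 + 11·(-6) = -62.

[24, 2, -62]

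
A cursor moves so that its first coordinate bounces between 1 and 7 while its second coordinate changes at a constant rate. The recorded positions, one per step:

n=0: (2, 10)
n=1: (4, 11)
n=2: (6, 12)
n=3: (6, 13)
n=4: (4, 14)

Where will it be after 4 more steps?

The first coordinate reflects between 1 and 7, moving 2 per step.
  step 5: 4 → 2
  step 6: 2 → 2
  step 7: 2 → 4
  step 8: 4 → 6
The second coordinate changes by +1 each step: at step 8 it is 18.

(6, 18)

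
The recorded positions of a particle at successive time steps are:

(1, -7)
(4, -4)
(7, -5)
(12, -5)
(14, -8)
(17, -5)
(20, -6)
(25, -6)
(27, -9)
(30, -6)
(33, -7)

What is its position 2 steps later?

(40, -10)

Step-to-step displacements: (+3, +3), (+3, -1), (+5, +0), (+2, -3), (+3, +3), (+3, -1), (+5, +0), (+2, -3), (+3, +3), (+3, -1) — a repeating cycle of length 4.
step 11: apply (+5, +0) → (38, -7)
step 12: apply (+2, -3) → (40, -10)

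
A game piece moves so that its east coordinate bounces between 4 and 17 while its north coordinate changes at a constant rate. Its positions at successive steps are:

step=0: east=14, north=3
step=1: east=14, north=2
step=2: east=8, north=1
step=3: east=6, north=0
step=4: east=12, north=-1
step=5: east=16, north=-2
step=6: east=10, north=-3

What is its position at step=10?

The east coordinate travels 6 per step and bounces off the walls at 4 and 17.
  step 7: 10 → 4
  step 8: 4 → 10
  step 9: 10 → 16
  step 10: 16 → 12
The north coordinate changes by -1 each step: at step 10 it is -7.

east=12, north=-7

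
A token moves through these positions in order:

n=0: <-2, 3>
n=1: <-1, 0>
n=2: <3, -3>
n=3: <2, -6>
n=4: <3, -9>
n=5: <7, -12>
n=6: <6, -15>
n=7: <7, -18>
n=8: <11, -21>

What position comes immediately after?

<10, -24>

The moves between consecutive positions are <+1, -3>, <+4, -3>, <-1, -3>, <+1, -3>, <+4, -3>, <-1, -3>, <+1, -3>, <+4, -3>; they repeat the 3-cycle [<+1, -3>, <+4, -3>, <-1, -3>].
step 9: apply <-1, -3> → <10, -24>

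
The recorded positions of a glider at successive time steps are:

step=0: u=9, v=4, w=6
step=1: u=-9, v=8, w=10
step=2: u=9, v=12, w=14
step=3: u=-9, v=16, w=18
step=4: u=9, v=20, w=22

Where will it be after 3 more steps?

u=-9, v=32, w=34

The u coordinate repeats the cycle [9, -9] with period 2; step 7 mod 2 = 1, giving -9.
The v coordinate changes by +4 each step, so at step 7 it is 4 + 7·(4) = 32.
The w coordinate changes by +4 each step, so at step 7 it is 6 + 7·(4) = 34.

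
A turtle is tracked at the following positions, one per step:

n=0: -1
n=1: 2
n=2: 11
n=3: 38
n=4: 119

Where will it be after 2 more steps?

1091

The jumps are +3, +9, +27, +81 — a geometric progression with ratio 3.
step 5: 119 + 243 → 362
step 6: 362 + 729 → 1091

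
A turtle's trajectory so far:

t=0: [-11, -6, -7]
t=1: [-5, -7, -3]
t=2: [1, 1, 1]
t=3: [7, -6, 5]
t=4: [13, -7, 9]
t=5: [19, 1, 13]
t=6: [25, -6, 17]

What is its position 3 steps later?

The first coordinate changes by +6 each step, so at step 9 it is -11 + 9·(6) = 43.
The second coordinate repeats the cycle [-6, -7, 1] with period 3; step 9 mod 3 = 0, giving -6.
The third coordinate changes by +4 each step, so at step 9 it is -7 + 9·(4) = 29.

[43, -6, 29]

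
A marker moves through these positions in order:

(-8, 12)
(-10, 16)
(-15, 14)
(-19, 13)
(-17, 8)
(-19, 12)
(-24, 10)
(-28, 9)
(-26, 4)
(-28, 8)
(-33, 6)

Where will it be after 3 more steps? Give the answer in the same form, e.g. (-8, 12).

(-37, 4)

Step-to-step displacements: (-2, +4), (-5, -2), (-4, -1), (+2, -5), (-2, +4), (-5, -2), (-4, -1), (+2, -5), (-2, +4), (-5, -2) — a repeating cycle of length 4.
step 11: apply (-4, -1) → (-37, 5)
step 12: apply (+2, -5) → (-35, 0)
step 13: apply (-2, +4) → (-37, 4)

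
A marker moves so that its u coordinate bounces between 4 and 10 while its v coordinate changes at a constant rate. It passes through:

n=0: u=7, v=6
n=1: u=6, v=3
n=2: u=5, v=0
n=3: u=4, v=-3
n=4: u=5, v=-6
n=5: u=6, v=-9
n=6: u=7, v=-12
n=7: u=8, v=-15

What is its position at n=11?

The u coordinate reflects between 4 and 10, moving 1 per step.
  step 8: 8 → 9
  step 9: 9 → 10
  step 10: 10 → 9
  step 11: 9 → 8
The v coordinate changes by -3 each step: at step 11 it is -27.

u=8, v=-27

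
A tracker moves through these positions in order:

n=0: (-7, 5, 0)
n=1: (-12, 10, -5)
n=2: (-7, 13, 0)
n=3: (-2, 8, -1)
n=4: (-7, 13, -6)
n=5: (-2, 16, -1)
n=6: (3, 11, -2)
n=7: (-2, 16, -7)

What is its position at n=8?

The moves between consecutive positions are (-5, +5, -5), (+5, +3, +5), (+5, -5, -1), (-5, +5, -5), (+5, +3, +5), (+5, -5, -1), (-5, +5, -5); they repeat the 3-cycle [(-5, +5, -5), (+5, +3, +5), (+5, -5, -1)].
step 8: apply (+5, +3, +5) → (3, 19, -2)

(3, 19, -2)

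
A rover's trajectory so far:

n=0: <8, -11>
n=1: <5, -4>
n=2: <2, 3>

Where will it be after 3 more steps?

The position changes by <-3, +7> every step.
step 3: <2, 3> + <-3, +7> → <-1, 10>
step 4: <-1, 10> + <-3, +7> → <-4, 17>
step 5: <-4, 17> + <-3, +7> → <-7, 24>

<-7, 24>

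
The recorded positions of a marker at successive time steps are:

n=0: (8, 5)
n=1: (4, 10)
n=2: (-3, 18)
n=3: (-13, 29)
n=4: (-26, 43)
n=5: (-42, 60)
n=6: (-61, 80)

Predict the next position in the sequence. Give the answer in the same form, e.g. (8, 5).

Taking differences between consecutive positions: (-4, +5), (-7, +8), (-10, +11), (-13, +14), (-16, +17), (-19, +20). These grow by (-3, +3) each step.
step 7: (-61, 80) + (-22, +23) → (-83, 103)

(-83, 103)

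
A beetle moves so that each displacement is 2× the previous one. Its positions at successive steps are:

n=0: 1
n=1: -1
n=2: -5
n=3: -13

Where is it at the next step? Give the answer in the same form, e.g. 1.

The jumps are -2, -4, -8 — a geometric progression with ratio 2.
step 4: -13 − 16 → -29

-29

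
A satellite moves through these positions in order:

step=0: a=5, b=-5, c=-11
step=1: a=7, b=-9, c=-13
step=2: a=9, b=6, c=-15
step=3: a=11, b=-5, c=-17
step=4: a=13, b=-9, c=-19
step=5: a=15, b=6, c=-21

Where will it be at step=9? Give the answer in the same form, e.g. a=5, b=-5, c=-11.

A: linear, +2 per step → 23 at step 9.
B: cycles through -5, -9, 6 every 3 steps. Step 9 lands at position 0 of the cycle → -5.
C: linear, -2 per step → -29 at step 9.

a=23, b=-5, c=-29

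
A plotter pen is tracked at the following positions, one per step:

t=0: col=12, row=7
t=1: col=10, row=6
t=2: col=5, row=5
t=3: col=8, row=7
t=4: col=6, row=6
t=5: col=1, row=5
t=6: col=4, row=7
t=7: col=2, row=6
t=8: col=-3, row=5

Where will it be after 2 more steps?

Differencing gives (-2, -1), (-5, -1), (+3, +2), (-2, -1), (-5, -1), (+3, +2), (-2, -1), (-5, -1). This is the pattern (-2, -1), (-5, -1), (+3, +2) repeated.
step 9: apply (+3, +2) → col=0, row=7
step 10: apply (-2, -1) → col=-2, row=6

col=-2, row=6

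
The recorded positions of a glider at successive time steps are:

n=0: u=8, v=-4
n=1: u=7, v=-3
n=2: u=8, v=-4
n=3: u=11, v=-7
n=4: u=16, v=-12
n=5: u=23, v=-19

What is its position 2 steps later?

u=43, v=-39

Taking differences between consecutive positions: (-1, +1), (+1, -1), (+3, -3), (+5, -5), (+7, -7). These grow by (+2, -2) each step.
step 6: u=23, v=-19 + (+9, -9) → u=32, v=-28
step 7: u=32, v=-28 + (+11, -11) → u=43, v=-39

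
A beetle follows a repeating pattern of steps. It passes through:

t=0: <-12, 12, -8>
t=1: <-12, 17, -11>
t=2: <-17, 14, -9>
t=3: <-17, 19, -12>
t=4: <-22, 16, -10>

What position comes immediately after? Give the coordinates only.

<-22, 21, -13>

Step-to-step displacements: <+0, +5, -3>, <-5, -3, +2>, <+0, +5, -3>, <-5, -3, +2> — a repeating cycle of length 2.
step 5: apply <+0, +5, -3> → <-22, 21, -13>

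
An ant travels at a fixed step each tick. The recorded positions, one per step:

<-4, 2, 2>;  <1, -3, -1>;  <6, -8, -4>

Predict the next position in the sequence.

<11, -13, -7>

The position changes by <+5, -5, -3> every step.
step 3: <6, -8, -4> + <+5, -5, -3> → <11, -13, -7>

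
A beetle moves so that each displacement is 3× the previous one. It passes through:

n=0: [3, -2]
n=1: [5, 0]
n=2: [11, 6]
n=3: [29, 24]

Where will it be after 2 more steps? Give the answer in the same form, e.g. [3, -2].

Consecutive displacements [+2, +2], [+6, +6], [+18, +18] scale by a factor of 3 each step.
step 4: [29, 24] + [+54, +54] → [83, 78]
step 5: [83, 78] + [+162, +162] → [245, 240]

[245, 240]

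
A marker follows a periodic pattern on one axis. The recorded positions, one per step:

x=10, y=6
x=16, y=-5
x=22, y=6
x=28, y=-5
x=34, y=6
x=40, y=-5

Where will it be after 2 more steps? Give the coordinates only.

The x coordinate changes by +6 each step, so at step 7 it is 10 + 7·(6) = 52.
The y coordinate repeats the cycle [6, -5] with period 2; step 7 mod 2 = 1, giving -5.

x=52, y=-5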